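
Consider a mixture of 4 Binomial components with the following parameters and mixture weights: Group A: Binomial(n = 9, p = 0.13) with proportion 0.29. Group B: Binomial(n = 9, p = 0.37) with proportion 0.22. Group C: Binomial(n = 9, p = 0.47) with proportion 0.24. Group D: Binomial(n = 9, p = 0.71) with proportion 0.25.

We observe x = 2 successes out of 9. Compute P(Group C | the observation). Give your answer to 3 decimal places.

0.169

P(component k | x) = π_k·f_k(x) / marginal(x), where marginal(x) = Σ_j π_j·f_j(x).
Component likelihoods at x = 2 successes out of 9:
  L_A = 0.229522
  L_B = 0.194129
  L_C = 0.0934177
  L_D = 0.00313044
Unnormalised posteriors:
  π_A·L_A = 0.29 × 0.229522 = 0.0665613
  π_B·L_B = 0.22 × 0.194129 = 0.0427083
  π_C·L_C = 0.24 × 0.0934177 = 0.0224203
  π_D·L_D = 0.25 × 0.00313044 = 0.00078261
Normaliser: 0.0665613 + 0.0427083 + 0.0224203 + 0.00078261 = 0.132473
P(Group C | data) = 0.0224203 / 0.132473 ≈ 0.169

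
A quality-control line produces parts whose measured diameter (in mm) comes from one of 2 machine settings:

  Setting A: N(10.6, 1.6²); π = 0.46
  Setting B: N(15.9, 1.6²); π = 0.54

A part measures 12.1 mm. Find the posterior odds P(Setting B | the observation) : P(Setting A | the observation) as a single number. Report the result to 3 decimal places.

Since P(k|x) ∝ π_k f_k(x), the posterior odds are π_i f_i(x) / (π_j f_j(x)).
Evaluate each component's likelihood at the observed value:
  p_A = (1/(1.6·√(2π)))·exp(−(12.1−10.6)²/(2·1.6²)) = 0.249339·exp(-0.43945) = 0.160671
  p_B = (1/(1.6·√(2π)))·exp(−(12.1−15.9)²/(2·1.6²)) = 0.249339·exp(-2.82031) = 0.0148574
Odds = (0.54/0.46) × (0.0148574/0.160671) = 1.17391 × 0.0924711 ≈ 0.109

0.109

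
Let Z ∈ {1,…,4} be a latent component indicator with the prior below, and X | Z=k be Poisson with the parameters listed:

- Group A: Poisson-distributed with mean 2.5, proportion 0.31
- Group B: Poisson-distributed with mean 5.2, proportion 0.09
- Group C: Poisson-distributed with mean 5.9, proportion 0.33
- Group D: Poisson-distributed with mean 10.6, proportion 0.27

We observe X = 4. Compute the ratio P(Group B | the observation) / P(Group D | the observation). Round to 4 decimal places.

Only the two components matter; the odds are (π_i f_i(x)) / (π_j f_j(x)).
Poisson probabilities:
  p_A = e^(−2.5)·2.5^4/4! = 0.133602
  p_B = e^(−5.2)·5.2^4/4! = 0.168063
  p_C = e^(−5.9)·5.9^4/4! = 0.138312
  p_D = e^(−10.6)·10.6^4/4! = 0.0131066
0.0151256 / 0.00353879 ≈ 4.2742

4.2742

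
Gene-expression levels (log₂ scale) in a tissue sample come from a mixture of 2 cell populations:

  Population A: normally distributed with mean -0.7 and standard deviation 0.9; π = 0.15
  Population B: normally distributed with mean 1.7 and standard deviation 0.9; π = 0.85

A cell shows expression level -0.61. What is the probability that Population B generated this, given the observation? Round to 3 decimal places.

0.174

The responsibility of component k is w_k f_k(x) divided by Σ_j w_j f_j(x).
Normal densities:
  L_A = 0.441058
  L_B = 0.0164494
Unnormalised posteriors:
  w_A·L_A = 0.15 × 0.441058 = 0.0661588
  w_B·L_B = 0.85 × 0.0164494 = 0.013982
Normaliser: 0.0661588 + 0.013982 = 0.0801407
Responsibility of Population B: 0.013982 / 0.0801407 ≈ 0.174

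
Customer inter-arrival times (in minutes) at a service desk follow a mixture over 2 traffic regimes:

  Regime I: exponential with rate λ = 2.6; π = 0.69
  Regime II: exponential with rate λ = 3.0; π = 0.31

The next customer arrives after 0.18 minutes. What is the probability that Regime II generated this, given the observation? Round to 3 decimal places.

Apply Bayes' rule: the posterior for each component is proportional to its prior times its likelihood at x.
Evaluate each component's likelihood at the observed value:
  L_I = 2.6·e^(−2.6·0.18) = 2.6·e^(−0.4680) = 1.62826
  L_II = 3.0·e^(−3.0·0.18) = 3.0·e^(−0.5400) = 1.74824
Unnormalised posteriors:
  P(Z=I)·L_I = 0.69 × 1.62826 = 1.1235
  P(Z=II)·L_II = 0.31 × 1.74824 = 0.541956
Evidence: 1.1235 + 0.541956 = 1.66545
Responsibility of Regime II: 0.541956 / 1.66545 ≈ 0.325

0.325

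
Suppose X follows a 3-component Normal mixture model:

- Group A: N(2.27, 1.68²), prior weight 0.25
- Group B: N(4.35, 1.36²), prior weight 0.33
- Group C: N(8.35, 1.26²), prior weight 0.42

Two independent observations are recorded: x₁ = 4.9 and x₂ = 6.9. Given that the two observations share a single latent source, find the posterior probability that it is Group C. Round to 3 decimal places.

Apply Bayes' rule: the posterior for each component is proportional to its prior times its likelihood at x.
Since both observations come from the same component, the likelihood for component k is f_k(x₁)·f_k(x₂).
  f_A = [0.0697324] × [0.00532486] = 0.000371315
  f_B = [0.270307] × [0.0505781] = 0.0136716
  f_C = [0.00745677] × [0.163292] = 0.00121763
Multiply by the mixture weights:
  w_A·f_A = 0.25 × 0.000371315 = 9.28288e-05
  w_B·f_B = 0.33 × 0.0136716 = 0.00451163
  w_C·f_C = 0.42 × 0.00121763 = 0.000511406
Sum: 9.28288e-05 + 0.00451163 + 0.000511406 = 0.00511587
P(Group C | x₁,x₂) = 0.000511406 / 0.00511587 ≈ 0.100

0.100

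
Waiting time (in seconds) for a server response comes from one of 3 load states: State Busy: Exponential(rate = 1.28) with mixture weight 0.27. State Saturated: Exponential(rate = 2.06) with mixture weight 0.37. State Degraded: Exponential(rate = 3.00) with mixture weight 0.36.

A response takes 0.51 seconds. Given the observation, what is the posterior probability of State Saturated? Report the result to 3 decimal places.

0.392

P(component k | x) = P(Z=k)·f_k(x) / marginal(x), where marginal(x) = Σ_j P(Z=j)·f_j(x).
Exponential densities:
  L_Busy = 1.28·e^(−1.28·0.51) = 1.28·e^(−0.6528) = 0.66635
  L_Saturated = 2.06·e^(−2.06·0.51) = 2.06·e^(−1.0506) = 0.720439
  L_Degraded = 3.00·e^(−3.00·0.51) = 3.00·e^(−1.5300) = 0.649607
Prior × likelihood for each component:
  P(Z=Busy)·L_Busy = 0.27 × 0.66635 = 0.179915
  P(Z=Saturated)·L_Saturated = 0.37 × 0.720439 = 0.266563
  P(Z=Degraded)·L_Degraded = 0.36 × 0.649607 = 0.233859
Marginal: 0.179915 + 0.266563 + 0.233859 = 0.680336
P(State Saturated | data) = 0.266563 / 0.680336 ≈ 0.392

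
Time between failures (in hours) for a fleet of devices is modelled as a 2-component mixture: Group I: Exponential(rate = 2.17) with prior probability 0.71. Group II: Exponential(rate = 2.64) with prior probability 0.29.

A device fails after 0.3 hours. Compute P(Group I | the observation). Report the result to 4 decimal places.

0.6985

Posterior ∝ prior × likelihood, so P(k | x) ∝ π_k f_k(x); normalise over all components.
Component likelihoods at x = 0.3 hours:
  p_I = 1.13171
  p_II = 1.19576
Prior × likelihood for each component:
  π_I·p_I = 0.71 × 1.13171 = 0.803512
  π_II·p_II = 0.29 × 1.19576 = 0.346769
Evidence: 0.803512 + 0.346769 = 1.15028
P(Group I | the observation) ≈ 0.6985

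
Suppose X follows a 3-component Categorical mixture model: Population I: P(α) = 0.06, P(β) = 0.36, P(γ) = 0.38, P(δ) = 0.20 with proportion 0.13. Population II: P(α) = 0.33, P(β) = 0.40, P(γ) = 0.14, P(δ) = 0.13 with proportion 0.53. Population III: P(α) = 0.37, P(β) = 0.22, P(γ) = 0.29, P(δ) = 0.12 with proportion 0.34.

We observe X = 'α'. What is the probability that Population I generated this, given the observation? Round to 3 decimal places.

0.025

Posterior ∝ prior × likelihood, so P(k | x) ∝ π_k f_k(x); normalise over all components.
Categorical probabilities:
  L_I = 0.06
  L_II = 0.33
  L_III = 0.37
Unnormalised posteriors:
  π_I·L_I = 0.13 × 0.06 = 0.0078
  π_II·L_II = 0.53 × 0.33 = 0.1749
  π_III·L_III = 0.34 × 0.37 = 0.1258
Normaliser: 0.0078 + 0.1749 + 0.1258 = 0.3085
P(Population I | the observation) ≈ 0.025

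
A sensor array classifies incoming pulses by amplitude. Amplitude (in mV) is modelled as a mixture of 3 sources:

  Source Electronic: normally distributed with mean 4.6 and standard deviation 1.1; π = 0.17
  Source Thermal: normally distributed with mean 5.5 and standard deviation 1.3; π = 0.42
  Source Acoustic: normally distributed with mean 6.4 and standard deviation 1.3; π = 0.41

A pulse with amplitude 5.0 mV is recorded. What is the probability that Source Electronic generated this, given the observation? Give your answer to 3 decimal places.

Posterior ∝ prior × likelihood, so P(k | x) ∝ w_k f_k(x); normalise over all components.
Normal densities:
  p_Electronic = 0.339472
  p_Thermal = 0.285
  p_Acoustic = 0.171841
Unnormalised posteriors:
  w_Electronic·p_Electronic = 0.17 × 0.339472 = 0.0577102
  w_Thermal·p_Thermal = 0.42 × 0.285 = 0.1197
  w_Acoustic·p_Acoustic = 0.41 × 0.171841 = 0.0704549
Sum: 0.0577102 + 0.1197 + 0.0704549 = 0.247865
P(Source Electronic | the observation) = 0.0577102 / 0.247865 ≈ 0.233

0.233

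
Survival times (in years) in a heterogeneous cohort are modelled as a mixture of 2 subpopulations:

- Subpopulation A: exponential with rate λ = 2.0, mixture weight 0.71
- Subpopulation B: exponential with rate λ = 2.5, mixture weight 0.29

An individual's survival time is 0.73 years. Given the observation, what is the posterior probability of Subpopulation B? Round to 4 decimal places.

By Bayes' theorem, P(k | x) = P(Z=k) f_k(x) / Σ_j P(Z=j) f_j(x).
Component likelihoods at x = 0.73 years:
  p_A = 0.464473
  p_B = 0.403044
Multiply by the mixture weights:
  P(Z=A)·p_A = 0.71 × 0.464473 = 0.329776
  P(Z=B)·p_B = 0.29 × 0.403044 = 0.116883
Sum: 0.329776 + 0.116883 = 0.446658
P(Subpopulation B | the observation) = 0.116883 / 0.446658 ≈ 0.2617

0.2617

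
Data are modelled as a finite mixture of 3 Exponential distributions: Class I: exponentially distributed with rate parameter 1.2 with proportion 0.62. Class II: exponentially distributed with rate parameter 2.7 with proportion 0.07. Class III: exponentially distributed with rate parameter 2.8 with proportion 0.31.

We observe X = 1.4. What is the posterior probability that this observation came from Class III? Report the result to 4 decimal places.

0.1075

By Bayes' theorem, P(k | x) = π_k f_k(x) / Σ_j π_j f_j(x).
Exponential densities:
  f_I = 0.223649
  f_II = 0.0616213
  f_III = 0.0555551
Multiply by the mixture weights:
  π_I·f_I = 0.62 × 0.223649 = 0.138662
  π_II·f_II = 0.07 × 0.0616213 = 0.00431349
  π_III·f_III = 0.31 × 0.0555551 = 0.0172221
Normaliser: 0.138662 + 0.00431349 + 0.0172221 = 0.160198
Responsibility of Class III: 0.0172221 / 0.160198 ≈ 0.1075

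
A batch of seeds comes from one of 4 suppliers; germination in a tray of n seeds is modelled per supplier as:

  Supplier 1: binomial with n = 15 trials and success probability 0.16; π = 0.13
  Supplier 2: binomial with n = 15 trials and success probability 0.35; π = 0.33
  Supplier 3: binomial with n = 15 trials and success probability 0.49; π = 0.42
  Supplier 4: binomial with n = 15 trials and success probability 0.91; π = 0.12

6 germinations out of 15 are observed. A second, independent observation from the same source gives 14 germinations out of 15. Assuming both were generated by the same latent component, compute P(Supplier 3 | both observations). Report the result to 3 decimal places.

P(component k | x) = w_k·f_k(x) / marginal(x), where marginal(x) = Σ_j w_j·f_j(x).
Since both observations come from the same component, the likelihood for component k is f_k(x₁)·f_k(x₂).
  f_1 = [C(15,6)·0.16^6·0.84^9 = 5005·1.67772e-05·0.208216 = 0.0174839] × [9.07926e-11] = 1.58741e-12
  f_2 = [C(15,6)·0.35^6·0.65^9 = 5005·0.00183827·0.0207119 = 0.19056] × [4.03606e-06] = 7.69112e-07
  f_3 = [C(15,6)·0.49^6·0.51^9 = 5005·0.0138413·0.00233417 = 0.161701] × [0.00035189] = 5.69008e-05
  f_4 = [C(15,6)·0.91^6·0.09^9 = 5005·0.567869·3.8742e-10 = 1.10112e-06] × [0.360507] = 3.96961e-07
Multiply by the mixture weights:
  w_1·f_1 = 0.13 × 1.58741e-12 = 2.06363e-13
  w_2·f_2 = 0.33 × 7.69112e-07 = 2.53807e-07
  w_3·f_3 = 0.42 × 5.69008e-05 = 2.38984e-05
  w_4·f_4 = 0.12 × 3.96961e-07 = 4.76354e-08
Normaliser: 2.06363e-13 + 2.53807e-07 + 2.38984e-05 + 4.76354e-08 = 2.41998e-05
P(Supplier 3 | x) = 2.38984e-05 / 2.41998e-05 ≈ 0.988

0.988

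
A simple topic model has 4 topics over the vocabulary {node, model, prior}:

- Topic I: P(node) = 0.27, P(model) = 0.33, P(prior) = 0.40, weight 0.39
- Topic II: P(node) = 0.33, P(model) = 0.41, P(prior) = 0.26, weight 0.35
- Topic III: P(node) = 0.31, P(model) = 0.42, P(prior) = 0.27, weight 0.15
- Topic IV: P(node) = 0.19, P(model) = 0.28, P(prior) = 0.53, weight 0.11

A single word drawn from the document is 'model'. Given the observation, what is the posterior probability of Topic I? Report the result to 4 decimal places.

By Bayes' theorem, P(k | x) = π_k f_k(x) / Σ_j π_j f_j(x).
Evaluate each component's likelihood at the observed value:
  p_I = 0.33
  p_II = 0.41
  p_III = 0.42
  p_IV = 0.28
Unnormalised posteriors:
  π_I·p_I = 0.39 × 0.33 = 0.1287
  π_II·p_II = 0.35 × 0.41 = 0.1435
  π_III·p_III = 0.15 × 0.42 = 0.063
  π_IV·p_IV = 0.11 × 0.28 = 0.0308
Denominator: 0.1287 + 0.1435 + 0.063 + 0.0308 = 0.366
Responsibility of Topic I: 0.1287 / 0.366 ≈ 0.3516

0.3516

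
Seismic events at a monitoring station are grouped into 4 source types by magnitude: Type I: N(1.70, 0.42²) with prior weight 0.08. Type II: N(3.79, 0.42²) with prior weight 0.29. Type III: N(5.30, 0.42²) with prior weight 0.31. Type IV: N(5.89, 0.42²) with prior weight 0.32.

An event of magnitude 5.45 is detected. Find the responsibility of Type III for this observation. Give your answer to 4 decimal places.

By Bayes' theorem, P(k | x) = π_k f_k(x) / Σ_j π_j f_j(x).
Component likelihoods at x = 5.45:
  L_I = 4.64318e-18
  L_II = 0.000385066
  L_III = 0.891176
  L_IV = 0.548707
Weight by the priors:
  π_I·L_I = 0.08 × 4.64318e-18 = 3.71455e-19
  π_II·L_II = 0.29 × 0.000385066 = 0.000111669
  π_III·L_III = 0.31 × 0.891176 = 0.276265
  π_IV·L_IV = 0.32 × 0.548707 = 0.175586
Normaliser: 3.71455e-19 + 0.000111669 + 0.276265 + 0.175586 = 0.451962
P(Type III | the observation) ≈ 0.6113

0.6113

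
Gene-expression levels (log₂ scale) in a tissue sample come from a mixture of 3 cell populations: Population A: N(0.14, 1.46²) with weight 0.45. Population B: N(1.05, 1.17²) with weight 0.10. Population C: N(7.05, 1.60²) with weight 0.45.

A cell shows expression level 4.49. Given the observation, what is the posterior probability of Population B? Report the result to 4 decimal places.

0.0137

P(component k | x) = π_k·f_k(x) / marginal(x), where marginal(x) = Σ_j π_j·f_j(x).
Component likelihoods at x = 4.49:
  f_A = 0.00322784
  f_B = 0.00452452
  f_C = 0.0693255
Unnormalised posteriors:
  π_A·f_A = 0.45 × 0.00322784 = 0.00145253
  π_B·f_B = 0.10 × 0.00452452 = 0.000452452
  π_C·f_C = 0.45 × 0.0693255 = 0.0311965
Denominator: 0.00145253 + 0.000452452 + 0.0311965 = 0.0331015
Responsibility of Population B: 0.000452452 / 0.0331015 ≈ 0.0137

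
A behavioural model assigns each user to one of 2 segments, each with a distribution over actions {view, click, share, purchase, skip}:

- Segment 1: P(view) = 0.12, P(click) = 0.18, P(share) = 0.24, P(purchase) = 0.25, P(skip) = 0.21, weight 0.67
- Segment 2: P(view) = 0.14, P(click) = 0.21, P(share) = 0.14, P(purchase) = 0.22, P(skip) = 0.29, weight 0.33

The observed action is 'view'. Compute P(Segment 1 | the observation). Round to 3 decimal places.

Posterior ∝ prior × likelihood, so P(k | x) ∝ P(Z=k) f_k(x); normalise over all components.
Categorical probabilities:
  f_1 = 0.12
  f_2 = 0.14
Multiply by the mixture weights:
  P(Z=1)·f_1 = 0.67 × 0.12 = 0.0804
  P(Z=2)·f_2 = 0.33 × 0.14 = 0.0462
Marginal: 0.0804 + 0.0462 = 0.1266
So the posterior for Segment 1 is 0.0804 / 0.1266 ≈ 0.635.

0.635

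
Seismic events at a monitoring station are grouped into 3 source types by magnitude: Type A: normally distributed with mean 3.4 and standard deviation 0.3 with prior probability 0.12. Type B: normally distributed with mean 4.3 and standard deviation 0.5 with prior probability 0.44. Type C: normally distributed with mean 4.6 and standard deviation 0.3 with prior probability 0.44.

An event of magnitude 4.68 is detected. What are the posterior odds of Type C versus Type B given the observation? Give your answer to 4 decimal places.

The posterior odds equal the prior odds times the likelihood ratio: (P(Z=i)/P(Z=j))·(f_i(x)/f_j(x)).
Evaluate each component's likelihood at the observed value:
  f_A = (1/(0.3·√(2π)))·exp(−(4.68−3.4)²/(2·0.3²)) = 1.329808·exp(-9.10222) = 0.000148164
  f_B = (1/(0.5·√(2π)))·exp(−(4.68−4.3)²/(2·0.5²)) = 0.797885·exp(-0.28880) = 0.597745
  f_C = (1/(0.3·√(2π)))·exp(−(4.68−4.6)²/(2·0.3²)) = 1.329808·exp(-0.03556) = 1.28336
0.564677 / 0.263008 ≈ 2.1470

2.1470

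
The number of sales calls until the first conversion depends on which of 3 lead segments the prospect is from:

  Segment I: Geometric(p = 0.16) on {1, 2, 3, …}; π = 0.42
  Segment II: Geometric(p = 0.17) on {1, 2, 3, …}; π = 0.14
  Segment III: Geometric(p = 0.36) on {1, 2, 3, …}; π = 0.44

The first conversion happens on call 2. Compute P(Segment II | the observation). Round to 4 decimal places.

By Bayes' theorem, P(k | x) = π_k f_k(x) / Σ_j π_j f_j(x).
Geometric probabilities:
  f_I = 0.1344
  f_II = 0.1411
  f_III = 0.2304
Prior × likelihood for each component:
  π_I·f_I = 0.42 × 0.1344 = 0.056448
  π_II·f_II = 0.14 × 0.1411 = 0.019754
  π_III·f_III = 0.44 × 0.2304 = 0.101376
Normaliser: 0.056448 + 0.019754 + 0.101376 = 0.177578
So the posterior for Segment II is 0.019754 / 0.177578 ≈ 0.1112.

0.1112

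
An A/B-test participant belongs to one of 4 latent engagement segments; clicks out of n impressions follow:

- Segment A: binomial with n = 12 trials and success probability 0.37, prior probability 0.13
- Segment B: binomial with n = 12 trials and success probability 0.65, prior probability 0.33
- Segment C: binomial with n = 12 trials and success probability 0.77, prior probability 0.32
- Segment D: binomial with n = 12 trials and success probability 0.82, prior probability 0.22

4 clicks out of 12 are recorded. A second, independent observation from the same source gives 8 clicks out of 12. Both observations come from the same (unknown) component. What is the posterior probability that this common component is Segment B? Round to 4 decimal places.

Apply Bayes' rule: the posterior for each component is proportional to its prior times its likelihood at x.
Since both observations come from the same component, the likelihood for component k is f_k(x₁)·f_k(x₂).
  L_A = [C(12,4)·0.37^4·0.63^8 = 495·0.0187416·0.0248156 = 0.230217] × [0.0273893] = 0.00630547
  L_B = [C(12,4)·0.65^4·0.35^8 = 495·0.178506·0.000225188 = 0.0198977] × [0.236692] = 0.00470963
  L_C = [C(12,4)·0.77^4·0.23^8 = 495·0.35153·7.8311e-06 = 0.00136267] × [0.171176] = 0.000233256
  L_D = [C(12,4)·0.82^4·0.18^8 = 495·0.452122·1.102e-06 = 0.000246627] × [0.10622] = 2.61967e-05
Weight by the priors:
  P(Z=A)·L_A = 0.13 × 0.00630547 = 0.000819712
  P(Z=B)·L_B = 0.33 × 0.00470963 = 0.00155418
  P(Z=C)·L_C = 0.32 × 0.000233256 = 7.4642e-05
  P(Z=D)·L_D = 0.22 × 2.61967e-05 = 5.76328e-06
Normaliser: 0.000819712 + 0.00155418 + 7.4642e-05 + 5.76328e-06 = 0.0024543
P(Segment B | x₁, x₂) = 0.00155418 / 0.0024543 ≈ 0.6332

0.6332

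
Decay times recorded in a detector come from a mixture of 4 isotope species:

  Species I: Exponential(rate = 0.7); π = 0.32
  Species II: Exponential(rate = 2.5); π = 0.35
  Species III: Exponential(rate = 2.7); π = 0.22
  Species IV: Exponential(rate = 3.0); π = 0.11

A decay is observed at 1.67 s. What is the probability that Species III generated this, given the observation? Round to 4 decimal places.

0.0712

P(component k | x) = P(Z=k)·f_k(x) / marginal(x), where marginal(x) = Σ_j P(Z=j)·f_j(x).
Component likelihoods at x = 1.67 s:
  p_I = 0.7·e^(−0.7·1.67) = 0.7·e^(−1.1690) = 0.217474
  p_II = 2.5·e^(−2.5·1.67) = 2.5·e^(−4.1750) = 0.038438
  p_III = 2.7·e^(−2.7·1.67) = 2.7·e^(−4.5090) = 0.0297256
  p_IV = 3.0·e^(−3.0·1.67) = 3.0·e^(−5.0100) = 0.0200127
Prior × likelihood for each component:
  P(Z=I)·p_I = 0.32 × 0.217474 = 0.0695918
  P(Z=II)·p_II = 0.35 × 0.038438 = 0.0134533
  P(Z=III)·p_III = 0.22 × 0.0297256 = 0.00653962
  P(Z=IV)·p_IV = 0.11 × 0.0200127 = 0.0022014
Marginal: 0.0695918 + 0.0134533 + 0.00653962 + 0.0022014 = 0.0917861
P(Species III | data) ≈ 0.0712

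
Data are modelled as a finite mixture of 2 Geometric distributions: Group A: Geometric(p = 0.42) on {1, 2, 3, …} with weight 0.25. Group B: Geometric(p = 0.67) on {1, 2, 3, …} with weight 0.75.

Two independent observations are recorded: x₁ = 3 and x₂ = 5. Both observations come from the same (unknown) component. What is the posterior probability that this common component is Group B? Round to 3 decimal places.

The responsibility of component k is π_k f_k(x) divided by Σ_j π_j f_j(x).
Since both observations come from the same component, the likelihood for component k is f_k(x₁)·f_k(x₂).
  f_A = [0.42·(1−0.42)^2 = 0.42·0.3364 = 0.141288] × [0.0475293] = 0.00671532
  f_B = [0.67·(1−0.67)^2 = 0.67·0.1089 = 0.072963] × [0.00794567] = 0.00057974
Unnormalised posteriors:
  π_A·f_A = 0.25 × 0.00671532 = 0.00167883
  π_B·f_B = 0.75 × 0.00057974 = 0.000434805
Marginal: 0.00167883 + 0.000434805 = 0.00211363
P(Group B | x₁, x₂) ≈ 0.206

0.206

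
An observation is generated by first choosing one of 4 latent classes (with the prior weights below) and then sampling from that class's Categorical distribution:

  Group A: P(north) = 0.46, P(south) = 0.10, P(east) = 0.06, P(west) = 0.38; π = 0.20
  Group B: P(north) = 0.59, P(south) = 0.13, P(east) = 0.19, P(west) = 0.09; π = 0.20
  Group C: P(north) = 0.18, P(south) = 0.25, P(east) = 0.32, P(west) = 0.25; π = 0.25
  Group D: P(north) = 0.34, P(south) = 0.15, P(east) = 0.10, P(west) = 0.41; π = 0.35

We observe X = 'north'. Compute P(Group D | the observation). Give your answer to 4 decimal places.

0.3182

Posterior ∝ prior × likelihood, so P(k | x) ∝ π_k f_k(x); normalise over all components.
Evaluate each component's likelihood at the observed value:
  L_A = 0.46
  L_B = 0.59
  L_C = 0.18
  L_D = 0.34
Multiply by the mixture weights:
  π_A·L_A = 0.20 × 0.46 = 0.092
  π_B·L_B = 0.20 × 0.59 = 0.118
  π_C·L_C = 0.25 × 0.18 = 0.045
  π_D·L_D = 0.35 × 0.34 = 0.119
Marginal: 0.092 + 0.118 + 0.045 + 0.119 = 0.374
P(Group D | x) = 0.119 / 0.374 ≈ 0.3182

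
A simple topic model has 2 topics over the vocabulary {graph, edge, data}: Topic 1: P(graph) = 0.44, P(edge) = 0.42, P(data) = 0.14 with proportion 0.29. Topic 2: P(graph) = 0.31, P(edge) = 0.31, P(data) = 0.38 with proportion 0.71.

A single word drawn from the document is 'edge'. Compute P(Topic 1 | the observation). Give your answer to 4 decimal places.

0.3562

By Bayes' theorem, P(k | x) = w_k f_k(x) / Σ_j w_j f_j(x).
Evaluate each component's likelihood at the observed value:
  L_1 = P(edge | comp) = 0.42
  L_2 = P(edge | comp) = 0.31
Unnormalised posteriors:
  w_1·L_1 = 0.29 × 0.42 = 0.1218
  w_2·L_2 = 0.71 × 0.31 = 0.2201
Marginal: 0.1218 + 0.2201 = 0.3419
So the posterior for Topic 1 is 0.1218 / 0.3419 ≈ 0.3562.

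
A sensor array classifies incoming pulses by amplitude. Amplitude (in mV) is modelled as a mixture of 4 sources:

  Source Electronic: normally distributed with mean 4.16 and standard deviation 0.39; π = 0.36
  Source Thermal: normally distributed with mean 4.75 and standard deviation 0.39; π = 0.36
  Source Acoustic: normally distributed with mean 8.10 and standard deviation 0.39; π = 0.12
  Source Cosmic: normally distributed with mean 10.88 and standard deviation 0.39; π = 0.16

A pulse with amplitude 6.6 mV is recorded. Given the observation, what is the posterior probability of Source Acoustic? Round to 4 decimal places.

Posterior ∝ prior × likelihood, so P(k | x) ∝ w_k f_k(x); normalise over all components.
Component likelihoods at x = 6.6 mV:
  p_Electronic = 3.23685e-09
  p_Thermal = 1.32946e-05
  p_Acoustic = 0.000627492
  p_Cosmic = 7.20079e-27
Multiply by the mixture weights:
  w_Electronic·p_Electronic = 0.36 × 3.23685e-09 = 1.16527e-09
  w_Thermal·p_Thermal = 0.36 × 1.32946e-05 = 4.78606e-06
  w_Acoustic·p_Acoustic = 0.12 × 0.000627492 = 7.5299e-05
  w_Cosmic·p_Cosmic = 0.16 × 7.20079e-27 = 1.15213e-27
Normaliser: 1.16527e-09 + 4.78606e-06 + 7.5299e-05 + 1.15213e-27 = 8.00863e-05
P(Source Acoustic | the observation) ≈ 0.9402

0.9402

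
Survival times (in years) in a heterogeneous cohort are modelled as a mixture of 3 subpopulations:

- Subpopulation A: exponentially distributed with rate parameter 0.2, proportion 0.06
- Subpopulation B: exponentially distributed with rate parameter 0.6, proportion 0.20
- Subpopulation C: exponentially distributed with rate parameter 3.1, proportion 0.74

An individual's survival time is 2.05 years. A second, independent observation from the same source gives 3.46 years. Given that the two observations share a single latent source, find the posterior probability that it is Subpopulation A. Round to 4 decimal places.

Posterior ∝ prior × likelihood, so P(k | x) ∝ π_k f_k(x); normalise over all components.
Since both observations come from the same component, the likelihood for component k is f_k(x₁)·f_k(x₂).
  p_A = [0.2·e^(−0.2·2.05) = 0.2·e^(−0.4100) = 0.13273] × [0.100115] = 0.0132882
  p_B = [0.6·e^(−0.6·2.05) = 0.6·e^(−1.2300) = 0.175376] × [0.0752586] = 0.0131985
  p_C = [3.1·e^(−3.1·2.05) = 3.1·e^(−6.3550) = 0.00538791] × [6.80956e-05] = 3.66893e-07
Unnormalised posteriors:
  π_A·p_A = 0.06 × 0.0132882 = 0.000797294
  π_B·p_B = 0.20 × 0.0131985 = 0.0026397
  π_C·p_C = 0.74 × 3.66893e-07 = 2.71501e-07
Denominator: 0.000797294 + 0.0026397 + 2.71501e-07 = 0.00343727
Responsibility of Subpopulation A: 0.000797294 / 0.00343727 ≈ 0.2320

0.2320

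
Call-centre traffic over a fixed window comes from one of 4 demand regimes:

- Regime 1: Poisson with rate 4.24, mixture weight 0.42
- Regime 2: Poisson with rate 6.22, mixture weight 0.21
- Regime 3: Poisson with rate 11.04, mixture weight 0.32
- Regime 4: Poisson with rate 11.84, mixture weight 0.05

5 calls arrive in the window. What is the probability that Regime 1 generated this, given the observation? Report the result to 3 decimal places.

0.633

By Bayes' theorem, P(k | x) = w_k f_k(x) / Σ_j w_j f_j(x).
Poisson probabilities:
  L_1 = 0.164528
  L_2 = 0.154333
  L_3 = 0.0219307
  L_4 = 0.0139808
Prior × likelihood for each component:
  w_1·L_1 = 0.42 × 0.164528 = 0.0691017
  w_2·L_2 = 0.21 × 0.154333 = 0.0324099
  w_3·L_3 = 0.32 × 0.0219307 = 0.00701783
  w_4·L_4 = 0.05 × 0.0139808 = 0.000699038
Normaliser: 0.0691017 + 0.0324099 + 0.00701783 + 0.000699038 = 0.109229
Responsibility of Regime 1: 0.0691017 / 0.109229 ≈ 0.633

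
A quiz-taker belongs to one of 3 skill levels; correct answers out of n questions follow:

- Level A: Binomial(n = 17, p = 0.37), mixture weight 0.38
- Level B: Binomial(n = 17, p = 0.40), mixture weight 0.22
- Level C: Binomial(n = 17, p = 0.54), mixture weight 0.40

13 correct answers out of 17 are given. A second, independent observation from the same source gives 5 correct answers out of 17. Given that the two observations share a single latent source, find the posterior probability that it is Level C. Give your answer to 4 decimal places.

0.7489

Posterior ∝ prior × likelihood, so P(k | x) ∝ π_k f_k(x); normalise over all components.
Since both observations come from the same component, the likelihood for component k is f_k(x₁)·f_k(x₂).
  L_A = [C(17,13)·0.37^13·0.63^4 = 2380·2.43569e-06·0.15753 = 0.000913191] × [0.167743] = 0.000153182
  L_B = [C(17,13)·0.40^13·0.60^4 = 2380·6.71089e-06·0.1296 = 0.00206996] × [0.137932] = 0.000285514
  L_C = [C(17,13)·0.54^13·0.46^4 = 2380·0.000331985·0.0447746 = 0.0353775] × [0.0255043] = 0.000902278
Unnormalised posteriors:
  π_A·L_A = 0.38 × 0.000153182 = 5.82091e-05
  π_B·L_B = 0.22 × 0.000285514 = 6.2813e-05
  π_C·L_C = 0.40 × 0.000902278 = 0.000360911
Denominator: 5.82091e-05 + 6.2813e-05 + 0.000360911 = 0.000481933
So the posterior for Level C is 0.000360911 / 0.000481933 ≈ 0.7489.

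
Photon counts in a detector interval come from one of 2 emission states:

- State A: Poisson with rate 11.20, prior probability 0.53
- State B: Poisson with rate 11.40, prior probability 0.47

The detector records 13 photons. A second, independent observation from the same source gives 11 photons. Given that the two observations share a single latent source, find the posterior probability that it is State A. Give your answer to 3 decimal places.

0.524

Posterior ∝ prior × likelihood, so P(k | x) ∝ π_k f_k(x); normalise over all components.
Since both observations come from the same component, the likelihood for component k is f_k(x₁)·f_k(x₂).
  L_A = [0.0958199] × [0.119164] = 0.0114183
  L_B = [0.0987474] × [0.118533] = 0.0117049
Prior × likelihood for each component:
  π_A·L_A = 0.53 × 0.0114183 = 0.00605168
  π_B·L_B = 0.47 × 0.0117049 = 0.00550128
Normaliser: 0.00605168 + 0.00550128 = 0.011553
Responsibility of State A: 0.00605168 / 0.011553 ≈ 0.524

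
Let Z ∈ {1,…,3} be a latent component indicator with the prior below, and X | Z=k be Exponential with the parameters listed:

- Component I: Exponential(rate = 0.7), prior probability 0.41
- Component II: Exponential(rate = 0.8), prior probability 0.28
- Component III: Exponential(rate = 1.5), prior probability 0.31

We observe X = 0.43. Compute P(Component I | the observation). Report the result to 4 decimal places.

0.3453

The responsibility of component k is P(Z=k) f_k(x) divided by Σ_j P(Z=j) f_j(x).
Component likelihoods at x = 0.43:
  p_I = 0.518054
  p_II = 0.567143
  p_III = 0.786994
Unnormalised posteriors:
  P(Z=I)·p_I = 0.41 × 0.518054 = 0.212402
  P(Z=II)·p_II = 0.28 × 0.567143 = 0.1588
  P(Z=III)·p_III = 0.31 × 0.786994 = 0.243968
Denominator: 0.212402 + 0.1588 + 0.243968 = 0.61517
P(Component I | the observation) = 0.212402 / 0.61517 ≈ 0.3453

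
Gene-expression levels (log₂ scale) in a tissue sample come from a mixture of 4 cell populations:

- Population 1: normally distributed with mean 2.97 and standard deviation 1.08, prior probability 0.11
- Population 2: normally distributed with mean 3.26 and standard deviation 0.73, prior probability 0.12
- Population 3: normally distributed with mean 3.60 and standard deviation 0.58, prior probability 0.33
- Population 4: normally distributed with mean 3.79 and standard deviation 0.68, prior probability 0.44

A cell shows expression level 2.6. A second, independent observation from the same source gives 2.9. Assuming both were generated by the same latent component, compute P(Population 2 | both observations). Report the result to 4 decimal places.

Posterior ∝ prior × likelihood, so P(k | x) ∝ π_k f_k(x); normalise over all components.
Since both observations come from the same component, the likelihood for component k is f_k(x₁)·f_k(x₂).
  f_1 = [0.348337] × [0.368616] = 0.128403
  f_2 = [0.363152] × [0.483924] = 0.175738
  f_3 = [0.155589] × [0.332036] = 0.0516612
  f_4 = [0.126878] × [0.249129] = 0.0316091
Multiply by the mixture weights:
  π_1·f_1 = 0.11 × 0.128403 = 0.0141243
  π_2·f_2 = 0.12 × 0.175738 = 0.0210886
  π_3·f_3 = 0.33 × 0.0516612 = 0.0170482
  π_4·f_4 = 0.44 × 0.0316091 = 0.013908
Sum: 0.0141243 + 0.0210886 + 0.0170482 + 0.013908 = 0.066169
P(Population 2 | x₁, x₂) = 0.0210886 / 0.066169 ≈ 0.3187

0.3187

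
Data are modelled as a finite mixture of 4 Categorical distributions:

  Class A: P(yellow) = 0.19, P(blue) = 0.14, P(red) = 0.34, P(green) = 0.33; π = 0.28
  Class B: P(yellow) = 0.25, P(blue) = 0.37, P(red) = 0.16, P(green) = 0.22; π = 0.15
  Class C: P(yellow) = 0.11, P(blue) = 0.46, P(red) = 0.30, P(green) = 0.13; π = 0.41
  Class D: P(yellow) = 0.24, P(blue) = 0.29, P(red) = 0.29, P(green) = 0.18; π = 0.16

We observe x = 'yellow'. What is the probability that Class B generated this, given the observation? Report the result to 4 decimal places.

P(component k | x) = P(Z=k)·f_k(x) / marginal(x), where marginal(x) = Σ_j P(Z=j)·f_j(x).
Categorical probabilities:
  L_A = P(yellow | comp) = 0.19
  L_B = P(yellow | comp) = 0.25
  L_C = P(yellow | comp) = 0.11
  L_D = P(yellow | comp) = 0.24
Prior × likelihood for each component:
  P(Z=A)·L_A = 0.28 × 0.19 = 0.0532
  P(Z=B)·L_B = 0.15 × 0.25 = 0.0375
  P(Z=C)·L_C = 0.41 × 0.11 = 0.0451
  P(Z=D)·L_D = 0.16 × 0.24 = 0.0384
Marginal: 0.0532 + 0.0375 + 0.0451 + 0.0384 = 0.1742
Responsibility of Class B: 0.0375 / 0.1742 ≈ 0.2153

0.2153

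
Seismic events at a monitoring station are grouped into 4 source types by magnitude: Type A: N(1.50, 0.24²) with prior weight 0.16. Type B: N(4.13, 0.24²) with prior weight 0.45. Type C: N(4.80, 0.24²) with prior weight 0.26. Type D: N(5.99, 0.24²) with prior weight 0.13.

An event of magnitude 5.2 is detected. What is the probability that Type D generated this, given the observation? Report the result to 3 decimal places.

0.009

Posterior ∝ prior × likelihood, so P(k | x) ∝ π_k f_k(x); normalise over all components.
Component likelihoods at x = 5.2:
  f_A = 4.07878e-52
  f_B = 8.02639e-05
  f_C = 0.414488
  f_D = 0.00737723
Multiply by the mixture weights:
  π_A·f_A = 0.16 × 4.07878e-52 = 6.52604e-53
  π_B·f_B = 0.45 × 8.02639e-05 = 3.61188e-05
  π_C·f_C = 0.26 × 0.414488 = 0.107767
  π_D·f_D = 0.13 × 0.00737723 = 0.00095904
Sum: 6.52604e-53 + 3.61188e-05 + 0.107767 + 0.00095904 = 0.108762
P(Type D | data) ≈ 0.009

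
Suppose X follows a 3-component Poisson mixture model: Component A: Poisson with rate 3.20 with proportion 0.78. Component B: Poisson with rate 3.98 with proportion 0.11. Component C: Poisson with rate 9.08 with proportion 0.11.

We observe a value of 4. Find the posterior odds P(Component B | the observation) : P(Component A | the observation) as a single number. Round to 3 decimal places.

Only the two components matter; the odds are (π_i f_i(x)) / (π_j f_j(x)).
Evaluate each component's likelihood at the observed value:
  p_A = 0.178093
  p_B = 0.195357
  p_C = 0.0322655
Posterior odds = (π_B·p_B) / (π_A·p_A) = (0.11·0.195357) / (0.78·0.178093) = 0.0214893 / 0.138912 ≈ 0.155

0.155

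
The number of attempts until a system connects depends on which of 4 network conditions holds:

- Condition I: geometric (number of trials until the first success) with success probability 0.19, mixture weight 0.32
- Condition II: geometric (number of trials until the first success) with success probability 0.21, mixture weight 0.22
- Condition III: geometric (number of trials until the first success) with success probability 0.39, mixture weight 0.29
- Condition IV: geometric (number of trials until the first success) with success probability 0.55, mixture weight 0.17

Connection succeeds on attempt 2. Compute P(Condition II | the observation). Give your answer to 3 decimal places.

The responsibility of component k is P(Z=k) f_k(x) divided by Σ_j P(Z=j) f_j(x).
Evaluate each component's likelihood at the observed value:
  p_I = 0.1539
  p_II = 0.1659
  p_III = 0.2379
  p_IV = 0.2475
Unnormalised posteriors:
  P(Z=I)·p_I = 0.32 × 0.1539 = 0.049248
  P(Z=II)·p_II = 0.22 × 0.1659 = 0.036498
  P(Z=III)·p_III = 0.29 × 0.2379 = 0.068991
  P(Z=IV)·p_IV = 0.17 × 0.2475 = 0.042075
Sum: 0.049248 + 0.036498 + 0.068991 + 0.042075 = 0.196812
Responsibility of Condition II: 0.036498 / 0.196812 ≈ 0.185

0.185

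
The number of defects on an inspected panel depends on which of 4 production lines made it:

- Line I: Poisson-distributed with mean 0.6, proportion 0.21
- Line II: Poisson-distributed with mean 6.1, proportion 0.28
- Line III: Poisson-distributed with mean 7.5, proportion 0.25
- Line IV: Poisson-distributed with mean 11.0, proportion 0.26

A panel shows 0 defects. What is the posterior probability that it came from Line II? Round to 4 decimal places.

0.0054

The responsibility of component k is w_k f_k(x) divided by Σ_j w_j f_j(x).
Poisson probabilities:
  p_I = 0.548812
  p_II = 0.00224287
  p_III = 0.000553084
  p_IV = 1.67017e-05
Multiply by the mixture weights:
  w_I·p_I = 0.21 × 0.548812 = 0.11525
  w_II·p_II = 0.28 × 0.00224287 = 0.000628003
  w_III·p_III = 0.25 × 0.000553084 = 0.000138271
  w_IV·p_IV = 0.26 × 1.67017e-05 = 4.34244e-06
Sum: 0.11525 + 0.000628003 + 0.000138271 + 4.34244e-06 = 0.116021
Responsibility of Line II: 0.000628003 / 0.116021 ≈ 0.0054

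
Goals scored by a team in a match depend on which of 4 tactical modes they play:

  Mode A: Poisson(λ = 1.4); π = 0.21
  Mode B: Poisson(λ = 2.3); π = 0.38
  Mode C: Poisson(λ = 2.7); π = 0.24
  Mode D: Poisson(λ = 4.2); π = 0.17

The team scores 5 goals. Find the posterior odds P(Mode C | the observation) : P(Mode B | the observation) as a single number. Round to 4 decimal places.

0.9438

Since P(k|x) ∝ π_k f_k(x), the posterior odds are π_i f_i(x) / (π_j f_j(x)).
Evaluate each component's likelihood at the observed value:
  p_A = e^(−1.4)·1.4^5/5! = 0.0110521
  p_B = e^(−2.3)·2.3^5/5! = 0.053775
  p_C = e^(−2.7)·2.7^5/5! = 0.0803605
  p_D = e^(−4.2)·4.2^5/5! = 0.163316
0.0192865 / 0.0204345 ≈ 0.9438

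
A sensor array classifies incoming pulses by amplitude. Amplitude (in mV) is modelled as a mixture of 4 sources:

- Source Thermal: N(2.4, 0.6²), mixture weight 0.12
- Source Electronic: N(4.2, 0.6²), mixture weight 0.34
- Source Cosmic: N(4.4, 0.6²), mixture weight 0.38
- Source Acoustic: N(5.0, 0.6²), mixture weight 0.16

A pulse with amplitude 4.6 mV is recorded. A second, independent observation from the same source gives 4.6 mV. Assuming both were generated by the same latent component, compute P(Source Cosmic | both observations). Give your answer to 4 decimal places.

The responsibility of component k is w_k f_k(x) divided by Σ_j w_j f_j(x).
Since both observations come from the same component, the likelihood for component k is f_k(x₁)·f_k(x₂).
  p_Thermal = [0.000800451] × [0.000800451] = 6.40722e-07
  p_Electronic = [0.532413] × [0.532413] = 0.283464
  p_Cosmic = [0.628972] × [0.628972] = 0.395606
  p_Acoustic = [0.532413] × [0.532413] = 0.283464
Unnormalised posteriors:
  w_Thermal·p_Thermal = 0.12 × 6.40722e-07 = 7.68866e-08
  w_Electronic·p_Electronic = 0.34 × 0.283464 = 0.0963777
  w_Cosmic·p_Cosmic = 0.38 × 0.395606 = 0.15033
  w_Acoustic·p_Acoustic = 0.16 × 0.283464 = 0.0453542
Sum: 7.68866e-08 + 0.0963777 + 0.15033 + 0.0453542 = 0.292062
P(Source Cosmic | x₁,x₂) ≈ 0.5147

0.5147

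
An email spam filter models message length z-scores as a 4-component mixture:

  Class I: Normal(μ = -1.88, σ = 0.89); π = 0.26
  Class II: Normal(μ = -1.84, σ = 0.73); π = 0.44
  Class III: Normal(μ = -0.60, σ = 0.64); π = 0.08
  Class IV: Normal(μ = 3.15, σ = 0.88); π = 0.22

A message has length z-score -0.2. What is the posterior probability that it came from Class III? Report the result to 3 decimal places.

Posterior ∝ prior × likelihood, so P(k | x) ∝ P(Z=k) f_k(x); normalise over all components.
Normal densities:
  f_I = (1/(0.89·√(2π)))·exp(−(-0.2−-1.88)²/(2·0.89²)) = 0.448250·exp(-1.78159) = 0.0754717
  f_II = (1/(0.73·√(2π)))·exp(−(-0.2−-1.84)²/(2·0.73²)) = 0.546496·exp(-2.52355) = 0.043815
  f_III = (1/(0.64·√(2π)))·exp(−(-0.2−-0.60)²/(2·0.64²)) = 0.623347·exp(-0.19531) = 0.512752
  f_IV = (1/(0.88·√(2π)))·exp(−(-0.2−3.15)²/(2·0.88²)) = 0.453344·exp(-7.24593) = 0.000323265
Multiply by the mixture weights:
  P(Z=I)·f_I = 0.26 × 0.0754717 = 0.0196226
  P(Z=II)·f_II = 0.44 × 0.043815 = 0.0192786
  P(Z=III)·f_III = 0.08 × 0.512752 = 0.0410201
  P(Z=IV)·f_IV = 0.22 × 0.000323265 = 7.11183e-05
Sum: 0.0196226 + 0.0192786 + 0.0410201 + 7.11183e-05 = 0.0799925
P(Class III | data) ≈ 0.513

0.513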